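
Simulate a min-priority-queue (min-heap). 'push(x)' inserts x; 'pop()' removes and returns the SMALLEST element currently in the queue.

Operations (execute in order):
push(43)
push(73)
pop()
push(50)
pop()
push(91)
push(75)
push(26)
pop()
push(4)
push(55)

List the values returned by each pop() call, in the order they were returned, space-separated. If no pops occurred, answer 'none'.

Answer: 43 50 26

Derivation:
push(43): heap contents = [43]
push(73): heap contents = [43, 73]
pop() → 43: heap contents = [73]
push(50): heap contents = [50, 73]
pop() → 50: heap contents = [73]
push(91): heap contents = [73, 91]
push(75): heap contents = [73, 75, 91]
push(26): heap contents = [26, 73, 75, 91]
pop() → 26: heap contents = [73, 75, 91]
push(4): heap contents = [4, 73, 75, 91]
push(55): heap contents = [4, 55, 73, 75, 91]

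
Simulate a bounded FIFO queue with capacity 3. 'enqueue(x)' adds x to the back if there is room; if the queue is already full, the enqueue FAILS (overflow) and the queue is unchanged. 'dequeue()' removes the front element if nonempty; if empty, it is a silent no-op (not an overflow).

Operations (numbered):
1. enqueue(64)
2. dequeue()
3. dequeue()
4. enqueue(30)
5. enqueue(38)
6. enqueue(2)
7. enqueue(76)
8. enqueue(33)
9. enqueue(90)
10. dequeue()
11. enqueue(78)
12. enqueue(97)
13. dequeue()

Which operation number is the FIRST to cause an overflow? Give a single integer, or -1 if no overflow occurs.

1. enqueue(64): size=1
2. dequeue(): size=0
3. dequeue(): empty, no-op, size=0
4. enqueue(30): size=1
5. enqueue(38): size=2
6. enqueue(2): size=3
7. enqueue(76): size=3=cap → OVERFLOW (fail)
8. enqueue(33): size=3=cap → OVERFLOW (fail)
9. enqueue(90): size=3=cap → OVERFLOW (fail)
10. dequeue(): size=2
11. enqueue(78): size=3
12. enqueue(97): size=3=cap → OVERFLOW (fail)
13. dequeue(): size=2

Answer: 7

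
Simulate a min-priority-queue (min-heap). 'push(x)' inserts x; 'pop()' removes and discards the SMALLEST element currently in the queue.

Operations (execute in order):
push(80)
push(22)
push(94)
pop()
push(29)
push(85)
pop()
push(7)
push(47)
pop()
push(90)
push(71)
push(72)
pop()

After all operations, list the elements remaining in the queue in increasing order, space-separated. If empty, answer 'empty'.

Answer: 71 72 80 85 90 94

Derivation:
push(80): heap contents = [80]
push(22): heap contents = [22, 80]
push(94): heap contents = [22, 80, 94]
pop() → 22: heap contents = [80, 94]
push(29): heap contents = [29, 80, 94]
push(85): heap contents = [29, 80, 85, 94]
pop() → 29: heap contents = [80, 85, 94]
push(7): heap contents = [7, 80, 85, 94]
push(47): heap contents = [7, 47, 80, 85, 94]
pop() → 7: heap contents = [47, 80, 85, 94]
push(90): heap contents = [47, 80, 85, 90, 94]
push(71): heap contents = [47, 71, 80, 85, 90, 94]
push(72): heap contents = [47, 71, 72, 80, 85, 90, 94]
pop() → 47: heap contents = [71, 72, 80, 85, 90, 94]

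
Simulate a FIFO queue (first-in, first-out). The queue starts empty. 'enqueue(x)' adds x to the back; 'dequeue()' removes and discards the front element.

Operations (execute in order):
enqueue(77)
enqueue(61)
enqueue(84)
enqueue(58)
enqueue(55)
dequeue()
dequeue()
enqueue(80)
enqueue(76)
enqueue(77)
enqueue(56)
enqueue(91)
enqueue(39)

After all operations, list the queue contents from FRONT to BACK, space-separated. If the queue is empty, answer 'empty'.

Answer: 84 58 55 80 76 77 56 91 39

Derivation:
enqueue(77): [77]
enqueue(61): [77, 61]
enqueue(84): [77, 61, 84]
enqueue(58): [77, 61, 84, 58]
enqueue(55): [77, 61, 84, 58, 55]
dequeue(): [61, 84, 58, 55]
dequeue(): [84, 58, 55]
enqueue(80): [84, 58, 55, 80]
enqueue(76): [84, 58, 55, 80, 76]
enqueue(77): [84, 58, 55, 80, 76, 77]
enqueue(56): [84, 58, 55, 80, 76, 77, 56]
enqueue(91): [84, 58, 55, 80, 76, 77, 56, 91]
enqueue(39): [84, 58, 55, 80, 76, 77, 56, 91, 39]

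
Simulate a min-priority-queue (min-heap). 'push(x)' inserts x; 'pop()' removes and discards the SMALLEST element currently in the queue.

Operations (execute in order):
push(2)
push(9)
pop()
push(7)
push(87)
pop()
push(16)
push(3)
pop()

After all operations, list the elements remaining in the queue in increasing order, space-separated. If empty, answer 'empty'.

push(2): heap contents = [2]
push(9): heap contents = [2, 9]
pop() → 2: heap contents = [9]
push(7): heap contents = [7, 9]
push(87): heap contents = [7, 9, 87]
pop() → 7: heap contents = [9, 87]
push(16): heap contents = [9, 16, 87]
push(3): heap contents = [3, 9, 16, 87]
pop() → 3: heap contents = [9, 16, 87]

Answer: 9 16 87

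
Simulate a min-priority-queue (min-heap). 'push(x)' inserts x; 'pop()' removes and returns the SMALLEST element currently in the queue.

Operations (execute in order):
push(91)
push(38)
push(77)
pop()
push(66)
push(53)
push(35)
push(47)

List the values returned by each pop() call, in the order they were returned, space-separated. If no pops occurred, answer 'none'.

Answer: 38

Derivation:
push(91): heap contents = [91]
push(38): heap contents = [38, 91]
push(77): heap contents = [38, 77, 91]
pop() → 38: heap contents = [77, 91]
push(66): heap contents = [66, 77, 91]
push(53): heap contents = [53, 66, 77, 91]
push(35): heap contents = [35, 53, 66, 77, 91]
push(47): heap contents = [35, 47, 53, 66, 77, 91]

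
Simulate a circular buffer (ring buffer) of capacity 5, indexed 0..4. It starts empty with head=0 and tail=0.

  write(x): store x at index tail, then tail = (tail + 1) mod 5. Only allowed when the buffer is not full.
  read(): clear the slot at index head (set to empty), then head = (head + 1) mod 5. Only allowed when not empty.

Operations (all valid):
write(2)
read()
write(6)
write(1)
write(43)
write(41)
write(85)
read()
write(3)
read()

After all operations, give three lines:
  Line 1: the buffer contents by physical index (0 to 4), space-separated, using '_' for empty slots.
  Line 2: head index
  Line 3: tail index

Answer: 85 3 _ 43 41
3
2

Derivation:
write(2): buf=[2 _ _ _ _], head=0, tail=1, size=1
read(): buf=[_ _ _ _ _], head=1, tail=1, size=0
write(6): buf=[_ 6 _ _ _], head=1, tail=2, size=1
write(1): buf=[_ 6 1 _ _], head=1, tail=3, size=2
write(43): buf=[_ 6 1 43 _], head=1, tail=4, size=3
write(41): buf=[_ 6 1 43 41], head=1, tail=0, size=4
write(85): buf=[85 6 1 43 41], head=1, tail=1, size=5
read(): buf=[85 _ 1 43 41], head=2, tail=1, size=4
write(3): buf=[85 3 1 43 41], head=2, tail=2, size=5
read(): buf=[85 3 _ 43 41], head=3, tail=2, size=4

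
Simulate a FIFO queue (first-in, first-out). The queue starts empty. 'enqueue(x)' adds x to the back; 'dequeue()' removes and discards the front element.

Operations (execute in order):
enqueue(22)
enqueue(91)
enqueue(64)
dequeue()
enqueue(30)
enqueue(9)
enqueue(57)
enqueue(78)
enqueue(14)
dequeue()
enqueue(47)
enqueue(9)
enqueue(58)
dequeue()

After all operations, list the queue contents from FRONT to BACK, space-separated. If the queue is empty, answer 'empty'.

enqueue(22): [22]
enqueue(91): [22, 91]
enqueue(64): [22, 91, 64]
dequeue(): [91, 64]
enqueue(30): [91, 64, 30]
enqueue(9): [91, 64, 30, 9]
enqueue(57): [91, 64, 30, 9, 57]
enqueue(78): [91, 64, 30, 9, 57, 78]
enqueue(14): [91, 64, 30, 9, 57, 78, 14]
dequeue(): [64, 30, 9, 57, 78, 14]
enqueue(47): [64, 30, 9, 57, 78, 14, 47]
enqueue(9): [64, 30, 9, 57, 78, 14, 47, 9]
enqueue(58): [64, 30, 9, 57, 78, 14, 47, 9, 58]
dequeue(): [30, 9, 57, 78, 14, 47, 9, 58]

Answer: 30 9 57 78 14 47 9 58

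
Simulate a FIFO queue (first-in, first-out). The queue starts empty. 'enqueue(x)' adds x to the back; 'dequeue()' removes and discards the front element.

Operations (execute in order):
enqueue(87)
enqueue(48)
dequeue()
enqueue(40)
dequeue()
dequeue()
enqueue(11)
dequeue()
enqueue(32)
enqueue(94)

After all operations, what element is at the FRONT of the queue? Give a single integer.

Answer: 32

Derivation:
enqueue(87): queue = [87]
enqueue(48): queue = [87, 48]
dequeue(): queue = [48]
enqueue(40): queue = [48, 40]
dequeue(): queue = [40]
dequeue(): queue = []
enqueue(11): queue = [11]
dequeue(): queue = []
enqueue(32): queue = [32]
enqueue(94): queue = [32, 94]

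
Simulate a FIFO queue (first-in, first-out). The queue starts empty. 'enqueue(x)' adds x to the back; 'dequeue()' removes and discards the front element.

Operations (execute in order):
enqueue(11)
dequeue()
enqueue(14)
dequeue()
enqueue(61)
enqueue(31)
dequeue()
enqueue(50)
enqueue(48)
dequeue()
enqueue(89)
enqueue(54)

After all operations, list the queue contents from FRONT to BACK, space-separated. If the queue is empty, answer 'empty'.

Answer: 50 48 89 54

Derivation:
enqueue(11): [11]
dequeue(): []
enqueue(14): [14]
dequeue(): []
enqueue(61): [61]
enqueue(31): [61, 31]
dequeue(): [31]
enqueue(50): [31, 50]
enqueue(48): [31, 50, 48]
dequeue(): [50, 48]
enqueue(89): [50, 48, 89]
enqueue(54): [50, 48, 89, 54]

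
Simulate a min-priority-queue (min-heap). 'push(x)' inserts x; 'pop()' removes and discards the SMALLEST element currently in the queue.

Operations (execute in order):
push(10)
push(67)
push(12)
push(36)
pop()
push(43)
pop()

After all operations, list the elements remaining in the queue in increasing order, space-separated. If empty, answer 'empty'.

push(10): heap contents = [10]
push(67): heap contents = [10, 67]
push(12): heap contents = [10, 12, 67]
push(36): heap contents = [10, 12, 36, 67]
pop() → 10: heap contents = [12, 36, 67]
push(43): heap contents = [12, 36, 43, 67]
pop() → 12: heap contents = [36, 43, 67]

Answer: 36 43 67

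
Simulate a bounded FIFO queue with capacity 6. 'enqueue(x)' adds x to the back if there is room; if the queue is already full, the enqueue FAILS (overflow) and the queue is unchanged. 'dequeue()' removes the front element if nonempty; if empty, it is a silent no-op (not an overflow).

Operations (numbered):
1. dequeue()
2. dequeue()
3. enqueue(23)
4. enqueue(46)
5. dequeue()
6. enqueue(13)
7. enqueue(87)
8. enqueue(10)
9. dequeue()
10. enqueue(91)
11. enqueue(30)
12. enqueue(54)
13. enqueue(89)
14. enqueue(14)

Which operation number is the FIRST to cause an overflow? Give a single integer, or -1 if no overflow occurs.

Answer: 13

Derivation:
1. dequeue(): empty, no-op, size=0
2. dequeue(): empty, no-op, size=0
3. enqueue(23): size=1
4. enqueue(46): size=2
5. dequeue(): size=1
6. enqueue(13): size=2
7. enqueue(87): size=3
8. enqueue(10): size=4
9. dequeue(): size=3
10. enqueue(91): size=4
11. enqueue(30): size=5
12. enqueue(54): size=6
13. enqueue(89): size=6=cap → OVERFLOW (fail)
14. enqueue(14): size=6=cap → OVERFLOW (fail)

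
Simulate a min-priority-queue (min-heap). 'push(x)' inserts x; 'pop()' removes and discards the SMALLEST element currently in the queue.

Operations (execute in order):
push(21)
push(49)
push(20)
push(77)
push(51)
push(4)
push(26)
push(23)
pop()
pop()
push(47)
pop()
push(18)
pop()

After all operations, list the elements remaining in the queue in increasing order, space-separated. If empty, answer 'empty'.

push(21): heap contents = [21]
push(49): heap contents = [21, 49]
push(20): heap contents = [20, 21, 49]
push(77): heap contents = [20, 21, 49, 77]
push(51): heap contents = [20, 21, 49, 51, 77]
push(4): heap contents = [4, 20, 21, 49, 51, 77]
push(26): heap contents = [4, 20, 21, 26, 49, 51, 77]
push(23): heap contents = [4, 20, 21, 23, 26, 49, 51, 77]
pop() → 4: heap contents = [20, 21, 23, 26, 49, 51, 77]
pop() → 20: heap contents = [21, 23, 26, 49, 51, 77]
push(47): heap contents = [21, 23, 26, 47, 49, 51, 77]
pop() → 21: heap contents = [23, 26, 47, 49, 51, 77]
push(18): heap contents = [18, 23, 26, 47, 49, 51, 77]
pop() → 18: heap contents = [23, 26, 47, 49, 51, 77]

Answer: 23 26 47 49 51 77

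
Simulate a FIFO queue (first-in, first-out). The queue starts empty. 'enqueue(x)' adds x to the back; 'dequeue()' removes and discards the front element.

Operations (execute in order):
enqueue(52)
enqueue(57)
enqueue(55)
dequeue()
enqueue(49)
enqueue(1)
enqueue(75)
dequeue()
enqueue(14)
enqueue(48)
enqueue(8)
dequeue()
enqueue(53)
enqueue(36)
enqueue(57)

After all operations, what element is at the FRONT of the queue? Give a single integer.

enqueue(52): queue = [52]
enqueue(57): queue = [52, 57]
enqueue(55): queue = [52, 57, 55]
dequeue(): queue = [57, 55]
enqueue(49): queue = [57, 55, 49]
enqueue(1): queue = [57, 55, 49, 1]
enqueue(75): queue = [57, 55, 49, 1, 75]
dequeue(): queue = [55, 49, 1, 75]
enqueue(14): queue = [55, 49, 1, 75, 14]
enqueue(48): queue = [55, 49, 1, 75, 14, 48]
enqueue(8): queue = [55, 49, 1, 75, 14, 48, 8]
dequeue(): queue = [49, 1, 75, 14, 48, 8]
enqueue(53): queue = [49, 1, 75, 14, 48, 8, 53]
enqueue(36): queue = [49, 1, 75, 14, 48, 8, 53, 36]
enqueue(57): queue = [49, 1, 75, 14, 48, 8, 53, 36, 57]

Answer: 49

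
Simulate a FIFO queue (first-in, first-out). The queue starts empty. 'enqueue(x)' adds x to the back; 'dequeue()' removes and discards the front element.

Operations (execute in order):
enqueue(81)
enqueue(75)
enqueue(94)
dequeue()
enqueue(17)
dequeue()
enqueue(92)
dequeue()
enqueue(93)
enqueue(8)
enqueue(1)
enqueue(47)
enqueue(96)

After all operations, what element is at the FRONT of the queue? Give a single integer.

Answer: 17

Derivation:
enqueue(81): queue = [81]
enqueue(75): queue = [81, 75]
enqueue(94): queue = [81, 75, 94]
dequeue(): queue = [75, 94]
enqueue(17): queue = [75, 94, 17]
dequeue(): queue = [94, 17]
enqueue(92): queue = [94, 17, 92]
dequeue(): queue = [17, 92]
enqueue(93): queue = [17, 92, 93]
enqueue(8): queue = [17, 92, 93, 8]
enqueue(1): queue = [17, 92, 93, 8, 1]
enqueue(47): queue = [17, 92, 93, 8, 1, 47]
enqueue(96): queue = [17, 92, 93, 8, 1, 47, 96]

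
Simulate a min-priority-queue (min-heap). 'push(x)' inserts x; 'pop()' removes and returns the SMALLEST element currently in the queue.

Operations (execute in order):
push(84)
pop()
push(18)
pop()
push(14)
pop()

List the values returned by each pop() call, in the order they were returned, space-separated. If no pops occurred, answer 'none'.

Answer: 84 18 14

Derivation:
push(84): heap contents = [84]
pop() → 84: heap contents = []
push(18): heap contents = [18]
pop() → 18: heap contents = []
push(14): heap contents = [14]
pop() → 14: heap contents = []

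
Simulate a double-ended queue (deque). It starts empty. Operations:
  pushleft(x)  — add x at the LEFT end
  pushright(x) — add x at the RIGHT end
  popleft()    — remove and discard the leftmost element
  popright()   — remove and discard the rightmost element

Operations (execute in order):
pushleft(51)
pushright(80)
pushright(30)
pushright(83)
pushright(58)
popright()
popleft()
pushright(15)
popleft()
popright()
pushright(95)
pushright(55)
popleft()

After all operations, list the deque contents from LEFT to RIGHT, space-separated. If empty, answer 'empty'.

Answer: 83 95 55

Derivation:
pushleft(51): [51]
pushright(80): [51, 80]
pushright(30): [51, 80, 30]
pushright(83): [51, 80, 30, 83]
pushright(58): [51, 80, 30, 83, 58]
popright(): [51, 80, 30, 83]
popleft(): [80, 30, 83]
pushright(15): [80, 30, 83, 15]
popleft(): [30, 83, 15]
popright(): [30, 83]
pushright(95): [30, 83, 95]
pushright(55): [30, 83, 95, 55]
popleft(): [83, 95, 55]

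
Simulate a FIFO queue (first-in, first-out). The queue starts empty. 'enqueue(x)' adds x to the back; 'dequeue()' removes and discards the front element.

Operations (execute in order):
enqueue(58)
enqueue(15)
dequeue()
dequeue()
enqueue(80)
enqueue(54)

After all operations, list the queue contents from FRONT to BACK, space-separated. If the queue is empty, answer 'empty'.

enqueue(58): [58]
enqueue(15): [58, 15]
dequeue(): [15]
dequeue(): []
enqueue(80): [80]
enqueue(54): [80, 54]

Answer: 80 54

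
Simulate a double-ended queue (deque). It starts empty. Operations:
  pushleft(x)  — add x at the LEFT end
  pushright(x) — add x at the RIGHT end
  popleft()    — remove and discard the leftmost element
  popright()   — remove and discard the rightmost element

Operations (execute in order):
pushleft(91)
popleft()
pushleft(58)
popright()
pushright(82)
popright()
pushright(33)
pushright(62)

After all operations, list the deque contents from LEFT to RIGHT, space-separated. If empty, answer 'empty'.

Answer: 33 62

Derivation:
pushleft(91): [91]
popleft(): []
pushleft(58): [58]
popright(): []
pushright(82): [82]
popright(): []
pushright(33): [33]
pushright(62): [33, 62]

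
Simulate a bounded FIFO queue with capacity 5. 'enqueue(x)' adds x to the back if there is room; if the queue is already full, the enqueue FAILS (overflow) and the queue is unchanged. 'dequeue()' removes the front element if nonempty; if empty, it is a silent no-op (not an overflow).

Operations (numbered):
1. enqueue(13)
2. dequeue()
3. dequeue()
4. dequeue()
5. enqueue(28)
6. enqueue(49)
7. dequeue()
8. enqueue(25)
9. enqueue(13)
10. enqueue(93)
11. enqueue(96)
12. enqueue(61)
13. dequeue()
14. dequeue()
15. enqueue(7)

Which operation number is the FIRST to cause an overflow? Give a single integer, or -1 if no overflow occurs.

Answer: 12

Derivation:
1. enqueue(13): size=1
2. dequeue(): size=0
3. dequeue(): empty, no-op, size=0
4. dequeue(): empty, no-op, size=0
5. enqueue(28): size=1
6. enqueue(49): size=2
7. dequeue(): size=1
8. enqueue(25): size=2
9. enqueue(13): size=3
10. enqueue(93): size=4
11. enqueue(96): size=5
12. enqueue(61): size=5=cap → OVERFLOW (fail)
13. dequeue(): size=4
14. dequeue(): size=3
15. enqueue(7): size=4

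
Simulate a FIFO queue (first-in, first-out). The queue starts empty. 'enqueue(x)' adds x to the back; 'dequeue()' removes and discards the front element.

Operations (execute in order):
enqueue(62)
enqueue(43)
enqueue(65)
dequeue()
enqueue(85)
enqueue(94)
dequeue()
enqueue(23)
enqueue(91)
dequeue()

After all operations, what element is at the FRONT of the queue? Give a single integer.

enqueue(62): queue = [62]
enqueue(43): queue = [62, 43]
enqueue(65): queue = [62, 43, 65]
dequeue(): queue = [43, 65]
enqueue(85): queue = [43, 65, 85]
enqueue(94): queue = [43, 65, 85, 94]
dequeue(): queue = [65, 85, 94]
enqueue(23): queue = [65, 85, 94, 23]
enqueue(91): queue = [65, 85, 94, 23, 91]
dequeue(): queue = [85, 94, 23, 91]

Answer: 85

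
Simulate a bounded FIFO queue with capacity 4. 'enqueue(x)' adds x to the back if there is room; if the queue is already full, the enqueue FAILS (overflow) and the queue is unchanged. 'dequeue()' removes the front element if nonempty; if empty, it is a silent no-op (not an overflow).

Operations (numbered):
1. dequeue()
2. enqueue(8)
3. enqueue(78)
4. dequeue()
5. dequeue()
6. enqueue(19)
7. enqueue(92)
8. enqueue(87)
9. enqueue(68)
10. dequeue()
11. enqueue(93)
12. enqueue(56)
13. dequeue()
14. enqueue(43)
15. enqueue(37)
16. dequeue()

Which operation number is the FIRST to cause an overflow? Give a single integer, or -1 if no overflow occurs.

Answer: 12

Derivation:
1. dequeue(): empty, no-op, size=0
2. enqueue(8): size=1
3. enqueue(78): size=2
4. dequeue(): size=1
5. dequeue(): size=0
6. enqueue(19): size=1
7. enqueue(92): size=2
8. enqueue(87): size=3
9. enqueue(68): size=4
10. dequeue(): size=3
11. enqueue(93): size=4
12. enqueue(56): size=4=cap → OVERFLOW (fail)
13. dequeue(): size=3
14. enqueue(43): size=4
15. enqueue(37): size=4=cap → OVERFLOW (fail)
16. dequeue(): size=3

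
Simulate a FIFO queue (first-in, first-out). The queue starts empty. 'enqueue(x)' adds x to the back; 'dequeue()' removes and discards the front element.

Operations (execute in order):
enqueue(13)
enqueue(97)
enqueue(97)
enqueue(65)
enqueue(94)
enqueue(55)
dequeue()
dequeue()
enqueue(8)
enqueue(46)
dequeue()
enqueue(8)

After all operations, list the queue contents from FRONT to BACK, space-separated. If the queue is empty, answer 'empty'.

enqueue(13): [13]
enqueue(97): [13, 97]
enqueue(97): [13, 97, 97]
enqueue(65): [13, 97, 97, 65]
enqueue(94): [13, 97, 97, 65, 94]
enqueue(55): [13, 97, 97, 65, 94, 55]
dequeue(): [97, 97, 65, 94, 55]
dequeue(): [97, 65, 94, 55]
enqueue(8): [97, 65, 94, 55, 8]
enqueue(46): [97, 65, 94, 55, 8, 46]
dequeue(): [65, 94, 55, 8, 46]
enqueue(8): [65, 94, 55, 8, 46, 8]

Answer: 65 94 55 8 46 8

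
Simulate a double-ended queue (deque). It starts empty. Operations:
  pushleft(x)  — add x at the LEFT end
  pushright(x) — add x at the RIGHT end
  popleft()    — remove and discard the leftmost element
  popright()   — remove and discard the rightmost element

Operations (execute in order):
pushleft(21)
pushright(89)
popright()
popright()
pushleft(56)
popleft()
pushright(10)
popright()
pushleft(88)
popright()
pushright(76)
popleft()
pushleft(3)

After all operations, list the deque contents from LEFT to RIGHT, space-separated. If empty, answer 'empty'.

pushleft(21): [21]
pushright(89): [21, 89]
popright(): [21]
popright(): []
pushleft(56): [56]
popleft(): []
pushright(10): [10]
popright(): []
pushleft(88): [88]
popright(): []
pushright(76): [76]
popleft(): []
pushleft(3): [3]

Answer: 3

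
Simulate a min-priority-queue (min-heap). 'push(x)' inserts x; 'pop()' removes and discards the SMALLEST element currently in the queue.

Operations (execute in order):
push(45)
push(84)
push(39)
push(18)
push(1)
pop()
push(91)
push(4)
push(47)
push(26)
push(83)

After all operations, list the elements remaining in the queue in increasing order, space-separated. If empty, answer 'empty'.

Answer: 4 18 26 39 45 47 83 84 91

Derivation:
push(45): heap contents = [45]
push(84): heap contents = [45, 84]
push(39): heap contents = [39, 45, 84]
push(18): heap contents = [18, 39, 45, 84]
push(1): heap contents = [1, 18, 39, 45, 84]
pop() → 1: heap contents = [18, 39, 45, 84]
push(91): heap contents = [18, 39, 45, 84, 91]
push(4): heap contents = [4, 18, 39, 45, 84, 91]
push(47): heap contents = [4, 18, 39, 45, 47, 84, 91]
push(26): heap contents = [4, 18, 26, 39, 45, 47, 84, 91]
push(83): heap contents = [4, 18, 26, 39, 45, 47, 83, 84, 91]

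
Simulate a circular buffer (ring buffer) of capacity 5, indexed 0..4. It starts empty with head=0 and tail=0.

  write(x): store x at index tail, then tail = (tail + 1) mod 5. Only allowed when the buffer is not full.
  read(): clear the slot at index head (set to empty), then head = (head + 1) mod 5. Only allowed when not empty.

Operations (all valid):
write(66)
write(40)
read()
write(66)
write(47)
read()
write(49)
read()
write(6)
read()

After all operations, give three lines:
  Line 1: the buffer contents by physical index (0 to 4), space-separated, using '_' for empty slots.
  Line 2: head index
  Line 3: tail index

Answer: 6 _ _ _ 49
4
1

Derivation:
write(66): buf=[66 _ _ _ _], head=0, tail=1, size=1
write(40): buf=[66 40 _ _ _], head=0, tail=2, size=2
read(): buf=[_ 40 _ _ _], head=1, tail=2, size=1
write(66): buf=[_ 40 66 _ _], head=1, tail=3, size=2
write(47): buf=[_ 40 66 47 _], head=1, tail=4, size=3
read(): buf=[_ _ 66 47 _], head=2, tail=4, size=2
write(49): buf=[_ _ 66 47 49], head=2, tail=0, size=3
read(): buf=[_ _ _ 47 49], head=3, tail=0, size=2
write(6): buf=[6 _ _ 47 49], head=3, tail=1, size=3
read(): buf=[6 _ _ _ 49], head=4, tail=1, size=2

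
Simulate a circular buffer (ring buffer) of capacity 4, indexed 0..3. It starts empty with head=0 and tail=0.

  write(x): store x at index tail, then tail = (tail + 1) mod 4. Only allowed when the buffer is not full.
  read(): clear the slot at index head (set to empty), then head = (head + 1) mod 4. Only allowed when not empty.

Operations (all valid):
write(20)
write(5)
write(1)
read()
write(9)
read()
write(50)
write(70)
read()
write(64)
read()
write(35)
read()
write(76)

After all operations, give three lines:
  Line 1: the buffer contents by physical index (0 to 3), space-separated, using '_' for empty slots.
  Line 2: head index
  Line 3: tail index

write(20): buf=[20 _ _ _], head=0, tail=1, size=1
write(5): buf=[20 5 _ _], head=0, tail=2, size=2
write(1): buf=[20 5 1 _], head=0, tail=3, size=3
read(): buf=[_ 5 1 _], head=1, tail=3, size=2
write(9): buf=[_ 5 1 9], head=1, tail=0, size=3
read(): buf=[_ _ 1 9], head=2, tail=0, size=2
write(50): buf=[50 _ 1 9], head=2, tail=1, size=3
write(70): buf=[50 70 1 9], head=2, tail=2, size=4
read(): buf=[50 70 _ 9], head=3, tail=2, size=3
write(64): buf=[50 70 64 9], head=3, tail=3, size=4
read(): buf=[50 70 64 _], head=0, tail=3, size=3
write(35): buf=[50 70 64 35], head=0, tail=0, size=4
read(): buf=[_ 70 64 35], head=1, tail=0, size=3
write(76): buf=[76 70 64 35], head=1, tail=1, size=4

Answer: 76 70 64 35
1
1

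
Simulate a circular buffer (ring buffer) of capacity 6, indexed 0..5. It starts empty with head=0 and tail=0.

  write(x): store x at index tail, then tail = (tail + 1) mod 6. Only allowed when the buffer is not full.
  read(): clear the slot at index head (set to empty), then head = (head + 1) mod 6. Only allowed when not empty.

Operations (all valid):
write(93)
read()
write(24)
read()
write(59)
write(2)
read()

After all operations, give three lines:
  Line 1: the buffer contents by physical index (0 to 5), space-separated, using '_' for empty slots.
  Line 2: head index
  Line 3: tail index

write(93): buf=[93 _ _ _ _ _], head=0, tail=1, size=1
read(): buf=[_ _ _ _ _ _], head=1, tail=1, size=0
write(24): buf=[_ 24 _ _ _ _], head=1, tail=2, size=1
read(): buf=[_ _ _ _ _ _], head=2, tail=2, size=0
write(59): buf=[_ _ 59 _ _ _], head=2, tail=3, size=1
write(2): buf=[_ _ 59 2 _ _], head=2, tail=4, size=2
read(): buf=[_ _ _ 2 _ _], head=3, tail=4, size=1

Answer: _ _ _ 2 _ _
3
4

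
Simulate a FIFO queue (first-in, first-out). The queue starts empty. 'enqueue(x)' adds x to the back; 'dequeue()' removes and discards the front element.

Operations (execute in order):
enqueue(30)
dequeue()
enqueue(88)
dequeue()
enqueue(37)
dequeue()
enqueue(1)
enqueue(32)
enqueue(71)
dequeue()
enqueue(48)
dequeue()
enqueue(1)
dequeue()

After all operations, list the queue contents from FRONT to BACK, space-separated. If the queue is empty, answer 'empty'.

Answer: 48 1

Derivation:
enqueue(30): [30]
dequeue(): []
enqueue(88): [88]
dequeue(): []
enqueue(37): [37]
dequeue(): []
enqueue(1): [1]
enqueue(32): [1, 32]
enqueue(71): [1, 32, 71]
dequeue(): [32, 71]
enqueue(48): [32, 71, 48]
dequeue(): [71, 48]
enqueue(1): [71, 48, 1]
dequeue(): [48, 1]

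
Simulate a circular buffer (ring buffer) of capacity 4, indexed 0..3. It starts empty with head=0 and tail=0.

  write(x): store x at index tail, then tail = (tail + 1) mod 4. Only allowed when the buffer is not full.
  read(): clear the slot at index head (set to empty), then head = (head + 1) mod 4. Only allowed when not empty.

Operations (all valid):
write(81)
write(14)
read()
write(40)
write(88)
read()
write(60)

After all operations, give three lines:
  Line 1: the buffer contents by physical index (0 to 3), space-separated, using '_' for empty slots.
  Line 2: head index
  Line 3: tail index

Answer: 60 _ 40 88
2
1

Derivation:
write(81): buf=[81 _ _ _], head=0, tail=1, size=1
write(14): buf=[81 14 _ _], head=0, tail=2, size=2
read(): buf=[_ 14 _ _], head=1, tail=2, size=1
write(40): buf=[_ 14 40 _], head=1, tail=3, size=2
write(88): buf=[_ 14 40 88], head=1, tail=0, size=3
read(): buf=[_ _ 40 88], head=2, tail=0, size=2
write(60): buf=[60 _ 40 88], head=2, tail=1, size=3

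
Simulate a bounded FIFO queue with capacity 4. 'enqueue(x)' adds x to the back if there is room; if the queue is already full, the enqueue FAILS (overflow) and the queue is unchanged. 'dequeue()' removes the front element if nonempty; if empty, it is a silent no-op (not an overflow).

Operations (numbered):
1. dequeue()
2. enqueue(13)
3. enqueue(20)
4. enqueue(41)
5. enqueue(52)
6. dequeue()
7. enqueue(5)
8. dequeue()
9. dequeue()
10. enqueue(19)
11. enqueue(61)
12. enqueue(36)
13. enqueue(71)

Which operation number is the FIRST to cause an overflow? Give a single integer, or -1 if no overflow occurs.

Answer: 12

Derivation:
1. dequeue(): empty, no-op, size=0
2. enqueue(13): size=1
3. enqueue(20): size=2
4. enqueue(41): size=3
5. enqueue(52): size=4
6. dequeue(): size=3
7. enqueue(5): size=4
8. dequeue(): size=3
9. dequeue(): size=2
10. enqueue(19): size=3
11. enqueue(61): size=4
12. enqueue(36): size=4=cap → OVERFLOW (fail)
13. enqueue(71): size=4=cap → OVERFLOW (fail)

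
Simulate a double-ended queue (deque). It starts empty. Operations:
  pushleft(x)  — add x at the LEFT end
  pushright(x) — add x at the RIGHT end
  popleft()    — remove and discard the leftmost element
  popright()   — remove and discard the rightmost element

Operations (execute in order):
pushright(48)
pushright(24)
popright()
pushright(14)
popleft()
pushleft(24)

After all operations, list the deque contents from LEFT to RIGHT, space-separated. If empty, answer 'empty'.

pushright(48): [48]
pushright(24): [48, 24]
popright(): [48]
pushright(14): [48, 14]
popleft(): [14]
pushleft(24): [24, 14]

Answer: 24 14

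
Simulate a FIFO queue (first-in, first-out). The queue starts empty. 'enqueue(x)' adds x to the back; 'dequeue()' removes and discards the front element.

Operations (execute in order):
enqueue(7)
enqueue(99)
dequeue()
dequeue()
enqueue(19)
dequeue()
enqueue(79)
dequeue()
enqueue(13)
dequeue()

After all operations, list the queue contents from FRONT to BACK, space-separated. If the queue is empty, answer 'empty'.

enqueue(7): [7]
enqueue(99): [7, 99]
dequeue(): [99]
dequeue(): []
enqueue(19): [19]
dequeue(): []
enqueue(79): [79]
dequeue(): []
enqueue(13): [13]
dequeue(): []

Answer: empty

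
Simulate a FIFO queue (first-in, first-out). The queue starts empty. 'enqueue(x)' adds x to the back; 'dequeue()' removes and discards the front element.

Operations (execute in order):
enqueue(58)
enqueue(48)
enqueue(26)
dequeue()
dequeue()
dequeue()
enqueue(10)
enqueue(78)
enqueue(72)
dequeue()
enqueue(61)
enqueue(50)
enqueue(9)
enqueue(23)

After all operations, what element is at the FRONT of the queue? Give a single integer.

enqueue(58): queue = [58]
enqueue(48): queue = [58, 48]
enqueue(26): queue = [58, 48, 26]
dequeue(): queue = [48, 26]
dequeue(): queue = [26]
dequeue(): queue = []
enqueue(10): queue = [10]
enqueue(78): queue = [10, 78]
enqueue(72): queue = [10, 78, 72]
dequeue(): queue = [78, 72]
enqueue(61): queue = [78, 72, 61]
enqueue(50): queue = [78, 72, 61, 50]
enqueue(9): queue = [78, 72, 61, 50, 9]
enqueue(23): queue = [78, 72, 61, 50, 9, 23]

Answer: 78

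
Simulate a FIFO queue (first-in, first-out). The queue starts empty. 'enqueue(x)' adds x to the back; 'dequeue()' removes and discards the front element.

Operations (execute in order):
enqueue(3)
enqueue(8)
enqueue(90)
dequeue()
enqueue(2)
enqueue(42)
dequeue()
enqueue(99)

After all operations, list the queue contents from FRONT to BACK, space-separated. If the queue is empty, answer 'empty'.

enqueue(3): [3]
enqueue(8): [3, 8]
enqueue(90): [3, 8, 90]
dequeue(): [8, 90]
enqueue(2): [8, 90, 2]
enqueue(42): [8, 90, 2, 42]
dequeue(): [90, 2, 42]
enqueue(99): [90, 2, 42, 99]

Answer: 90 2 42 99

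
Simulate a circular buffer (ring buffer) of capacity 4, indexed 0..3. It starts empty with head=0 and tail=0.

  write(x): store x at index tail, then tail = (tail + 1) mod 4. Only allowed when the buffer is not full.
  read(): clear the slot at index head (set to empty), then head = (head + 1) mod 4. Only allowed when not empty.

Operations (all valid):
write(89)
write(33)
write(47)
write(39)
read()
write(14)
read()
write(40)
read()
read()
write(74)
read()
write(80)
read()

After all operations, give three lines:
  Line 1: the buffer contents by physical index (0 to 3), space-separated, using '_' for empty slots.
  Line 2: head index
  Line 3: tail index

Answer: _ _ 74 80
2
0

Derivation:
write(89): buf=[89 _ _ _], head=0, tail=1, size=1
write(33): buf=[89 33 _ _], head=0, tail=2, size=2
write(47): buf=[89 33 47 _], head=0, tail=3, size=3
write(39): buf=[89 33 47 39], head=0, tail=0, size=4
read(): buf=[_ 33 47 39], head=1, tail=0, size=3
write(14): buf=[14 33 47 39], head=1, tail=1, size=4
read(): buf=[14 _ 47 39], head=2, tail=1, size=3
write(40): buf=[14 40 47 39], head=2, tail=2, size=4
read(): buf=[14 40 _ 39], head=3, tail=2, size=3
read(): buf=[14 40 _ _], head=0, tail=2, size=2
write(74): buf=[14 40 74 _], head=0, tail=3, size=3
read(): buf=[_ 40 74 _], head=1, tail=3, size=2
write(80): buf=[_ 40 74 80], head=1, tail=0, size=3
read(): buf=[_ _ 74 80], head=2, tail=0, size=2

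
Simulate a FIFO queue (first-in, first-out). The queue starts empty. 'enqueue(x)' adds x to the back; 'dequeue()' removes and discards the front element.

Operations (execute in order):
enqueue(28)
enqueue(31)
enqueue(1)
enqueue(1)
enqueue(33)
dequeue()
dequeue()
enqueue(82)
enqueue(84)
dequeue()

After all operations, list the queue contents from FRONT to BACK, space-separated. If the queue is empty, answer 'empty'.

enqueue(28): [28]
enqueue(31): [28, 31]
enqueue(1): [28, 31, 1]
enqueue(1): [28, 31, 1, 1]
enqueue(33): [28, 31, 1, 1, 33]
dequeue(): [31, 1, 1, 33]
dequeue(): [1, 1, 33]
enqueue(82): [1, 1, 33, 82]
enqueue(84): [1, 1, 33, 82, 84]
dequeue(): [1, 33, 82, 84]

Answer: 1 33 82 84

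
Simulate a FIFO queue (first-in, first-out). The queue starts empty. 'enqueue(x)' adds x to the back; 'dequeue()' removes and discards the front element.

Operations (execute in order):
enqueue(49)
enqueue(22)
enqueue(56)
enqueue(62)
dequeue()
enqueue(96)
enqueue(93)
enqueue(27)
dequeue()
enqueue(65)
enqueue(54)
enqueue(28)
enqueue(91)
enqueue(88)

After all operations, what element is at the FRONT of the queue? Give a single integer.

enqueue(49): queue = [49]
enqueue(22): queue = [49, 22]
enqueue(56): queue = [49, 22, 56]
enqueue(62): queue = [49, 22, 56, 62]
dequeue(): queue = [22, 56, 62]
enqueue(96): queue = [22, 56, 62, 96]
enqueue(93): queue = [22, 56, 62, 96, 93]
enqueue(27): queue = [22, 56, 62, 96, 93, 27]
dequeue(): queue = [56, 62, 96, 93, 27]
enqueue(65): queue = [56, 62, 96, 93, 27, 65]
enqueue(54): queue = [56, 62, 96, 93, 27, 65, 54]
enqueue(28): queue = [56, 62, 96, 93, 27, 65, 54, 28]
enqueue(91): queue = [56, 62, 96, 93, 27, 65, 54, 28, 91]
enqueue(88): queue = [56, 62, 96, 93, 27, 65, 54, 28, 91, 88]

Answer: 56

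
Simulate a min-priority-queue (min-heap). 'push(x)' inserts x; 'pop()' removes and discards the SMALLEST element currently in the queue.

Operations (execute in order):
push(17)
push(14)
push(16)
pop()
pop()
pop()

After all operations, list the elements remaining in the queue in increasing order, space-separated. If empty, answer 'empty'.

Answer: empty

Derivation:
push(17): heap contents = [17]
push(14): heap contents = [14, 17]
push(16): heap contents = [14, 16, 17]
pop() → 14: heap contents = [16, 17]
pop() → 16: heap contents = [17]
pop() → 17: heap contents = []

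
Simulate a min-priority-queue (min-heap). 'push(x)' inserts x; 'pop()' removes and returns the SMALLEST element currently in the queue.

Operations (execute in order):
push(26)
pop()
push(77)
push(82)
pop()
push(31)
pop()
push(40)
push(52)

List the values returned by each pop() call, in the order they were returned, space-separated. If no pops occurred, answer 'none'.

push(26): heap contents = [26]
pop() → 26: heap contents = []
push(77): heap contents = [77]
push(82): heap contents = [77, 82]
pop() → 77: heap contents = [82]
push(31): heap contents = [31, 82]
pop() → 31: heap contents = [82]
push(40): heap contents = [40, 82]
push(52): heap contents = [40, 52, 82]

Answer: 26 77 31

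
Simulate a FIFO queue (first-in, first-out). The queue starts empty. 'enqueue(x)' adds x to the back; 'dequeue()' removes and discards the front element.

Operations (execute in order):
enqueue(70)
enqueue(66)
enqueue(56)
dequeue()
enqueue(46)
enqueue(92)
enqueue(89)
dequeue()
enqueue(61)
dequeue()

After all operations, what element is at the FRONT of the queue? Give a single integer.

Answer: 46

Derivation:
enqueue(70): queue = [70]
enqueue(66): queue = [70, 66]
enqueue(56): queue = [70, 66, 56]
dequeue(): queue = [66, 56]
enqueue(46): queue = [66, 56, 46]
enqueue(92): queue = [66, 56, 46, 92]
enqueue(89): queue = [66, 56, 46, 92, 89]
dequeue(): queue = [56, 46, 92, 89]
enqueue(61): queue = [56, 46, 92, 89, 61]
dequeue(): queue = [46, 92, 89, 61]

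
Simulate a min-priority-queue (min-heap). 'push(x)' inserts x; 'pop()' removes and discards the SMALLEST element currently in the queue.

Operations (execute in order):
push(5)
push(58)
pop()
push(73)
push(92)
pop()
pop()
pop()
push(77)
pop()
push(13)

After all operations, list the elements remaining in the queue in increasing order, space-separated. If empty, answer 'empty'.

Answer: 13

Derivation:
push(5): heap contents = [5]
push(58): heap contents = [5, 58]
pop() → 5: heap contents = [58]
push(73): heap contents = [58, 73]
push(92): heap contents = [58, 73, 92]
pop() → 58: heap contents = [73, 92]
pop() → 73: heap contents = [92]
pop() → 92: heap contents = []
push(77): heap contents = [77]
pop() → 77: heap contents = []
push(13): heap contents = [13]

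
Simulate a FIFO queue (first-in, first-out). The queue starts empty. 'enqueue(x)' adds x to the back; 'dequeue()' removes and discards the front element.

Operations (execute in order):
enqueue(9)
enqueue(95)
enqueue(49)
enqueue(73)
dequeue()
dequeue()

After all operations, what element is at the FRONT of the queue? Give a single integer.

enqueue(9): queue = [9]
enqueue(95): queue = [9, 95]
enqueue(49): queue = [9, 95, 49]
enqueue(73): queue = [9, 95, 49, 73]
dequeue(): queue = [95, 49, 73]
dequeue(): queue = [49, 73]

Answer: 49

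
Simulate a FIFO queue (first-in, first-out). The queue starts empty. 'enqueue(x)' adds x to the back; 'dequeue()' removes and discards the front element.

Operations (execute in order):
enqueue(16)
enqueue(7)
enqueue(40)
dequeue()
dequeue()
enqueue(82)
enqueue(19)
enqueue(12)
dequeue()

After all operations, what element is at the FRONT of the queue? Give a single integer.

Answer: 82

Derivation:
enqueue(16): queue = [16]
enqueue(7): queue = [16, 7]
enqueue(40): queue = [16, 7, 40]
dequeue(): queue = [7, 40]
dequeue(): queue = [40]
enqueue(82): queue = [40, 82]
enqueue(19): queue = [40, 82, 19]
enqueue(12): queue = [40, 82, 19, 12]
dequeue(): queue = [82, 19, 12]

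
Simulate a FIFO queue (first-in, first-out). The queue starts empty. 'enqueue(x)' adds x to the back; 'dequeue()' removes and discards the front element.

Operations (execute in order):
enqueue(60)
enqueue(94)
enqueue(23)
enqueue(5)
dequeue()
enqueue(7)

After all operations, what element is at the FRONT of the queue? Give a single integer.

enqueue(60): queue = [60]
enqueue(94): queue = [60, 94]
enqueue(23): queue = [60, 94, 23]
enqueue(5): queue = [60, 94, 23, 5]
dequeue(): queue = [94, 23, 5]
enqueue(7): queue = [94, 23, 5, 7]

Answer: 94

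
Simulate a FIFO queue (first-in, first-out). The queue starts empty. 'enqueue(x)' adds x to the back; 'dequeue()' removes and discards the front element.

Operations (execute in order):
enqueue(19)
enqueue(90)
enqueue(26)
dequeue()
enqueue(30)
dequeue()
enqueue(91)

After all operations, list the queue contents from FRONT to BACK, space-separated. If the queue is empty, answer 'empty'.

Answer: 26 30 91

Derivation:
enqueue(19): [19]
enqueue(90): [19, 90]
enqueue(26): [19, 90, 26]
dequeue(): [90, 26]
enqueue(30): [90, 26, 30]
dequeue(): [26, 30]
enqueue(91): [26, 30, 91]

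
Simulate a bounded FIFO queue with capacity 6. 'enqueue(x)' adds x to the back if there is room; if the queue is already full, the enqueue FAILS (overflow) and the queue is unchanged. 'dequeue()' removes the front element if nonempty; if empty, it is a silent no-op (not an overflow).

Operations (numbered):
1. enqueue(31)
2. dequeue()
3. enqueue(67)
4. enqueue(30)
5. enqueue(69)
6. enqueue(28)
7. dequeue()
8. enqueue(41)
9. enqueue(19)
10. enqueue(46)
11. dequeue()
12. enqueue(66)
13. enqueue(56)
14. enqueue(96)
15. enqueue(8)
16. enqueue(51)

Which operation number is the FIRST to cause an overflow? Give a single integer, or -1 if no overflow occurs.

1. enqueue(31): size=1
2. dequeue(): size=0
3. enqueue(67): size=1
4. enqueue(30): size=2
5. enqueue(69): size=3
6. enqueue(28): size=4
7. dequeue(): size=3
8. enqueue(41): size=4
9. enqueue(19): size=5
10. enqueue(46): size=6
11. dequeue(): size=5
12. enqueue(66): size=6
13. enqueue(56): size=6=cap → OVERFLOW (fail)
14. enqueue(96): size=6=cap → OVERFLOW (fail)
15. enqueue(8): size=6=cap → OVERFLOW (fail)
16. enqueue(51): size=6=cap → OVERFLOW (fail)

Answer: 13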